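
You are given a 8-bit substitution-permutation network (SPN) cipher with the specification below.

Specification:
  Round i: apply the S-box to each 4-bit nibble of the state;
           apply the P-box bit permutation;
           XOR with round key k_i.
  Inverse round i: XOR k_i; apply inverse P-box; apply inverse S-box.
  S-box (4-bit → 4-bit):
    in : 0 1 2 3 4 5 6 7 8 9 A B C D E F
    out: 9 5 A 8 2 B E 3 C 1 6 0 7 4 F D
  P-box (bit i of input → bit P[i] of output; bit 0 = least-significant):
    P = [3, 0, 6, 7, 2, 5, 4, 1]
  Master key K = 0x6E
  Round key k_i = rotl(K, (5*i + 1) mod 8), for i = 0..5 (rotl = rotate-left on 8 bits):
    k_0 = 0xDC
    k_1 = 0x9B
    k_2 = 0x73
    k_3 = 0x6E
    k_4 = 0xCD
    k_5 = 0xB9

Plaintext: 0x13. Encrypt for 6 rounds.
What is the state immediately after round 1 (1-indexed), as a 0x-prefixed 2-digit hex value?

s_0 = plaintext = 0x13
s_1 = Round(s_0, k_0) = 0x48
s_2 = Round(s_1, k_1) = 0x7B
s_3 = Round(s_2, k_2) = 0x57
s_4 = Round(s_3, k_3) = 0x41
s_5 = Round(s_4, k_4) = 0xA5
s_6 = Round(s_5, k_5) = 0x00

0x48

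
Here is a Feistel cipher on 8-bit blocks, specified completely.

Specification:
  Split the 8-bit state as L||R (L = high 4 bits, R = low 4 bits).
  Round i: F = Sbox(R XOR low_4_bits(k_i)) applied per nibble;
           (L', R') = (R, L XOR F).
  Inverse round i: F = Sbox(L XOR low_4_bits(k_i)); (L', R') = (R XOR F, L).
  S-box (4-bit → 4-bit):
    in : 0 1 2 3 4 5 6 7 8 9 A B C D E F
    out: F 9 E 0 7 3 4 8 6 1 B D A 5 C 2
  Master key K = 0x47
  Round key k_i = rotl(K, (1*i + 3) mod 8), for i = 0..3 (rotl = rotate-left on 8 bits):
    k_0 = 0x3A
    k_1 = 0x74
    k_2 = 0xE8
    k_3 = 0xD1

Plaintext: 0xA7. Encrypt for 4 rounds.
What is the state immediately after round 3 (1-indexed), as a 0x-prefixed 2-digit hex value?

s_0 = plaintext = 0xA7
s_1 = Round(s_0, k_0) = 0x7F
s_2 = Round(s_1, k_1) = 0xFA
s_3 = Round(s_2, k_2) = 0xA1
s_4 = Round(s_3, k_3) = 0x15

0xA1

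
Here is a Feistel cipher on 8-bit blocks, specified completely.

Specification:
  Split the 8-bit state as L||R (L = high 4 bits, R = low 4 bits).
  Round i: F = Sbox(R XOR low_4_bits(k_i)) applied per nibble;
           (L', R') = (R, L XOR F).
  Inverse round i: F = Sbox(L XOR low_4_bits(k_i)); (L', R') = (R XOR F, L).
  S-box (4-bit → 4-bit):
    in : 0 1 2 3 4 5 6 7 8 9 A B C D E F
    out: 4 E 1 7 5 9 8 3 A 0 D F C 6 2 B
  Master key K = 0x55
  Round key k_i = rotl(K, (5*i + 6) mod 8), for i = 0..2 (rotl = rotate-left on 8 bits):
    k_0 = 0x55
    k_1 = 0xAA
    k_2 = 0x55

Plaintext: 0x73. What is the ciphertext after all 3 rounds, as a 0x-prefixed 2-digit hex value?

0xA4

s_0 = plaintext = 0x73
s_1 = Round(s_0, k_0) = 0x3F
s_2 = Round(s_1, k_1) = 0xFA
s_3 = Round(s_2, k_2) = 0xA4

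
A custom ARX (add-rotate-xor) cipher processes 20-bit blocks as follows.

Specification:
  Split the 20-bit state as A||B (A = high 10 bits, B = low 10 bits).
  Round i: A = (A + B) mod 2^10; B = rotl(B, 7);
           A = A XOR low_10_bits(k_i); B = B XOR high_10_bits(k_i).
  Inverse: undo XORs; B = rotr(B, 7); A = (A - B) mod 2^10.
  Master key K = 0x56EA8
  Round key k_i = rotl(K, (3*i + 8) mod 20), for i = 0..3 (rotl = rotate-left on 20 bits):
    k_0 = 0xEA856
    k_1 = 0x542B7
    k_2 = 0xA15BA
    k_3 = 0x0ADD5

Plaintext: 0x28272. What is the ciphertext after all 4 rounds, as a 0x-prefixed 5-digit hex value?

s_0 = plaintext = 0x28272
s_1 = Round(s_0, k_0) = 0xD12E4
s_2 = Round(s_1, k_1) = 0x27F0C
s_3 = Round(s_2, k_2) = 0x844E4
s_4 = Round(s_3, k_3) = 0xC8237

0xC8237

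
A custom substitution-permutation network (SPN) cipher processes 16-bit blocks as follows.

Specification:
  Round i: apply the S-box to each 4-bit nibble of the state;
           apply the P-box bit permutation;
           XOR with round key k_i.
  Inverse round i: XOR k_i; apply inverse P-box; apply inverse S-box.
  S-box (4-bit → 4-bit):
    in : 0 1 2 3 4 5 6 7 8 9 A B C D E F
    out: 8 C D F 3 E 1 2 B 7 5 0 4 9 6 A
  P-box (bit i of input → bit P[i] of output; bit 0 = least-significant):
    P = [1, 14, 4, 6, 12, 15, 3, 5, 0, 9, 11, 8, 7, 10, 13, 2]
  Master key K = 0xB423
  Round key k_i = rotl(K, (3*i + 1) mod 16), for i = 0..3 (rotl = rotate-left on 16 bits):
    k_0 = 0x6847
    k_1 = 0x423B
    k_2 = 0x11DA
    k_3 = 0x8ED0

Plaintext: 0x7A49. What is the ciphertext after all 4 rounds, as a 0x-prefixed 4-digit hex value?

0x3CFF

s_0 = plaintext = 0x7A49
s_1 = Round(s_0, k_0) = 0xB454
s_2 = Round(s_1, k_1) = 0x8010
s_3 = Round(s_2, k_2) = 0x1436
s_4 = Round(s_3, k_3) = 0x3CFF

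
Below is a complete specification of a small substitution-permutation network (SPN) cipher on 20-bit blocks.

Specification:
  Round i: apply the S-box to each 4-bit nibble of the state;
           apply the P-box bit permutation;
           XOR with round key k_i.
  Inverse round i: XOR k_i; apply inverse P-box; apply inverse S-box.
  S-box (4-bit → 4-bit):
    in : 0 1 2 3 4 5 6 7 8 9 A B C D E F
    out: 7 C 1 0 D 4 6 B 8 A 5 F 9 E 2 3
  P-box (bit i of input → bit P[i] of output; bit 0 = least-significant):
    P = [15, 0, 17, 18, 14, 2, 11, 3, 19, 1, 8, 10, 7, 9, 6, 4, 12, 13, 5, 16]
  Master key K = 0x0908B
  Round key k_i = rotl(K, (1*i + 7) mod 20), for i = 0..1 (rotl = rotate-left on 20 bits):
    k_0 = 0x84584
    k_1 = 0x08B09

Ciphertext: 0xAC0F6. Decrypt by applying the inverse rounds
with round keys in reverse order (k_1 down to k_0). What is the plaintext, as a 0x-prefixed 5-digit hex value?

s_0 = ciphertext = 0xAC0F6
s_1 = InvRound(s_0, k_1) = 0x5B0B6
s_2 = InvRound(s_1, k_0) = 0xB8B2C

0xB8B2C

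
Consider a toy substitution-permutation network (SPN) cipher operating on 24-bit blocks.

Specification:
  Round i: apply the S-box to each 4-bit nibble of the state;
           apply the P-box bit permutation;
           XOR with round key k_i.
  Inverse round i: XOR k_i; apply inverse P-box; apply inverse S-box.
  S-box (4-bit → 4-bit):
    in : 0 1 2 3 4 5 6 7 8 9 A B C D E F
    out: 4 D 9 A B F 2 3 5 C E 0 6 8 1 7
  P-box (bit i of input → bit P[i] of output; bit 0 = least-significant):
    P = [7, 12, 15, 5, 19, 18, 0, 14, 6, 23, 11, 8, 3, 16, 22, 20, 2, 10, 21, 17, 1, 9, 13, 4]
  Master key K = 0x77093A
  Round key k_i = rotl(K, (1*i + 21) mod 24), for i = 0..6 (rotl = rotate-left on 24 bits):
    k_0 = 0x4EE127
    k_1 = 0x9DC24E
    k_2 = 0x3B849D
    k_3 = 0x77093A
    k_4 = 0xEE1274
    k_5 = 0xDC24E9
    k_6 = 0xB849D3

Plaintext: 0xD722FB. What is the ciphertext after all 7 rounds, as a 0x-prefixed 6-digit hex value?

s_0 = plaintext = 0xD722FB
s_1 = Round(s_0, k_0) = 0x52E47A
s_2 = Round(s_1, k_1) = 0x137130
s_3 = Round(s_2, k_2) = 0x3C69C7
s_4 = Round(s_3, k_3) = 0x5216AB
s_5 = Round(s_4, k_4) = 0x38706B
s_6 = Round(s_5, k_5) = 0xF92EF5
s_7 = Round(s_6, k_6) = 0x86FB38

0x86FB38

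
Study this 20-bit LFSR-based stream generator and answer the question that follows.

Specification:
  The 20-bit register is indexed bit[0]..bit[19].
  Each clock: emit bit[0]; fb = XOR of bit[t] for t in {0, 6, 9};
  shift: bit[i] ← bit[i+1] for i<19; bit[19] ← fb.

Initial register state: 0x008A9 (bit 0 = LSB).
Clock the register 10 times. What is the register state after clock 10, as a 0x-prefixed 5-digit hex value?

0x23C02

reg_0 = 0x008A9
clock 1: out=1, reg = 0x80454
clock 2: out=0, reg = 0xC022A
clock 3: out=0, reg = 0xE0115
clock 4: out=1, reg = 0xF008A
clock 5: out=0, reg = 0x78045
clock 6: out=1, reg = 0x3C022
clock 7: out=0, reg = 0x1E011
clock 8: out=1, reg = 0x8F008
clock 9: out=0, reg = 0x47804
clock 10: out=0, reg = 0x23C02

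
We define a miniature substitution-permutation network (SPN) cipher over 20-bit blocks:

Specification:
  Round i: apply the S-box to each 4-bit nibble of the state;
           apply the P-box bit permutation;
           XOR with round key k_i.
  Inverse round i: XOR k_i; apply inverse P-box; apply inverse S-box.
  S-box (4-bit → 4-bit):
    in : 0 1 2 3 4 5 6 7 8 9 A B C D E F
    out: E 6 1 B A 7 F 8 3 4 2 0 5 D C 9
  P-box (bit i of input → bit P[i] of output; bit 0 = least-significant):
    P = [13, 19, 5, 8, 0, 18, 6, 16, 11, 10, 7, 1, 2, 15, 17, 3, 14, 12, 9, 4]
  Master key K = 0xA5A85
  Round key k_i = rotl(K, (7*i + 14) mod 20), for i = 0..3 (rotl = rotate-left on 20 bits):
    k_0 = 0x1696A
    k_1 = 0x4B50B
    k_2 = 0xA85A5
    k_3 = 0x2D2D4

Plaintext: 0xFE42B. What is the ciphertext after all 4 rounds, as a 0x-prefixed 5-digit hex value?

0x4A31E

s_0 = plaintext = 0xFE42B
s_1 = Round(s_0, k_0) = 0x32D71
s_2 = Round(s_1, k_1) = 0xDEDBD
s_3 = Round(s_2, k_2) = 0x8EE1F
s_4 = Round(s_3, k_3) = 0x4A31E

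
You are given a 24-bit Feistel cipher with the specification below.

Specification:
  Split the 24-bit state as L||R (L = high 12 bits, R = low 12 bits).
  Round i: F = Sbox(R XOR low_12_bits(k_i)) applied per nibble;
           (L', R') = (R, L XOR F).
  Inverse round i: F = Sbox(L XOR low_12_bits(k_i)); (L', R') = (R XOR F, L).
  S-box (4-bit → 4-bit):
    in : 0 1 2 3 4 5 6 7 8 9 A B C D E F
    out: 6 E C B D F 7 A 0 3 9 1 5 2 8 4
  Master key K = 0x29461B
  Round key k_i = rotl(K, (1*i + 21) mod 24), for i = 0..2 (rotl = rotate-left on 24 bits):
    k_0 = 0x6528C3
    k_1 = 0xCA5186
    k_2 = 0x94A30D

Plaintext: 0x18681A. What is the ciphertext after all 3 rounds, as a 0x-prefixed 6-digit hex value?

0xFD1280

s_0 = plaintext = 0x18681A
s_1 = Round(s_0, k_0) = 0x81A7A5
s_2 = Round(s_1, k_1) = 0x7A5FD1
s_3 = Round(s_2, k_2) = 0xFD1280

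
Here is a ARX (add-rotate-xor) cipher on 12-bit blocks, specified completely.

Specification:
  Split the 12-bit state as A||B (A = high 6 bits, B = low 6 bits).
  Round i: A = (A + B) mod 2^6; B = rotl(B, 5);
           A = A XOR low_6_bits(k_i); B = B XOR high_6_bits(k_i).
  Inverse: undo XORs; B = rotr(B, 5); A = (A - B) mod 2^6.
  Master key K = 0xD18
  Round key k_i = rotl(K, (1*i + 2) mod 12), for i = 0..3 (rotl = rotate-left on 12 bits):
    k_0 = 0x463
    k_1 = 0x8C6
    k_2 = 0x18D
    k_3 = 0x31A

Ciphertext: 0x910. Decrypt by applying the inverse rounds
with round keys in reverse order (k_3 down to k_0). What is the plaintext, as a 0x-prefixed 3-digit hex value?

s_0 = ciphertext = 0x910
s_1 = InvRound(s_0, k_3) = 0x1B8
s_2 = InvRound(s_1, k_2) = 0x3BD
s_3 = InvRound(s_2, k_1) = 0x33C
s_4 = InvRound(s_3, k_0) = 0x51B

0x51B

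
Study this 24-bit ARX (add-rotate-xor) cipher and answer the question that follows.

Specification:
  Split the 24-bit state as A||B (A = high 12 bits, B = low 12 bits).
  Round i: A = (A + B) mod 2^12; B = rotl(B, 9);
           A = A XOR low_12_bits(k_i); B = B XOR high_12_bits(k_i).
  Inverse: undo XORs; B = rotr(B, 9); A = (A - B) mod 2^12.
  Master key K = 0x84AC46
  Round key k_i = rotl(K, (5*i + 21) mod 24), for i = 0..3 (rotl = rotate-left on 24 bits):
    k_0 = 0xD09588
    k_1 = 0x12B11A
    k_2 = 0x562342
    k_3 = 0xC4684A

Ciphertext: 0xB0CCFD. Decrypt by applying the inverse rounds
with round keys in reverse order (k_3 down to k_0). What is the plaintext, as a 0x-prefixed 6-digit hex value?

s_0 = ciphertext = 0xB0CCFD
s_1 = InvRound(s_0, k_3) = 0xD6E5D8
s_2 = InvRound(s_1, k_2) = 0x85C5D0
s_3 = InvRound(s_2, k_1) = 0x16C7DA
s_4 = InvRound(s_3, k_0) = 0xE4769D

0xE4769D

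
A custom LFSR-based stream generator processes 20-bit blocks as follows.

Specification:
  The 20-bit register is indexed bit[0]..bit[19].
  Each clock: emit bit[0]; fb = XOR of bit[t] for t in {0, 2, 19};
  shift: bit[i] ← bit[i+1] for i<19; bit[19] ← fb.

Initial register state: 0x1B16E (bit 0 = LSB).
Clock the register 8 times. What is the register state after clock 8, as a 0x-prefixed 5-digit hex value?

0x131B1

reg_0 = 0x1B16E
clock 1: out=0, reg = 0x8D8B7
clock 2: out=1, reg = 0xC6C5B
clock 3: out=1, reg = 0x6362D
clock 4: out=1, reg = 0x31B16
clock 5: out=0, reg = 0x98D8B
clock 6: out=1, reg = 0x4C6C5
clock 7: out=1, reg = 0x26362
clock 8: out=0, reg = 0x131B1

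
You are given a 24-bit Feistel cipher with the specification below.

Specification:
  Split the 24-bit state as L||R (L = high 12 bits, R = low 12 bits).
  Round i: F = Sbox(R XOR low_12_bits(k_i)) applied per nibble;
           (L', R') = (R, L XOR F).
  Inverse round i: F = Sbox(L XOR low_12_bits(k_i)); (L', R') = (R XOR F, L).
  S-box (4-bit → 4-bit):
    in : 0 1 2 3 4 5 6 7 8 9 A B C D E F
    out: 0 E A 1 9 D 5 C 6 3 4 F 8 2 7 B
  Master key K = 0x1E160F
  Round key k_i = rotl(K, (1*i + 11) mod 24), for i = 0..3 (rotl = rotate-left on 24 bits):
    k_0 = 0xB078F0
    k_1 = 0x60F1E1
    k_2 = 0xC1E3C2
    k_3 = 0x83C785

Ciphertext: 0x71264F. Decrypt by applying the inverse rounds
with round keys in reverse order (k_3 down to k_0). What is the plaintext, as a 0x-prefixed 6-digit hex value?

s_0 = ciphertext = 0x71264F
s_1 = InvRound(s_0, k_3) = 0x673712
s_2 = InvRound(s_1, k_2) = 0xAEC673
s_3 = InvRound(s_2, k_1) = 0x971AEC
s_4 = InvRound(s_3, k_0) = 0x482971

0x482971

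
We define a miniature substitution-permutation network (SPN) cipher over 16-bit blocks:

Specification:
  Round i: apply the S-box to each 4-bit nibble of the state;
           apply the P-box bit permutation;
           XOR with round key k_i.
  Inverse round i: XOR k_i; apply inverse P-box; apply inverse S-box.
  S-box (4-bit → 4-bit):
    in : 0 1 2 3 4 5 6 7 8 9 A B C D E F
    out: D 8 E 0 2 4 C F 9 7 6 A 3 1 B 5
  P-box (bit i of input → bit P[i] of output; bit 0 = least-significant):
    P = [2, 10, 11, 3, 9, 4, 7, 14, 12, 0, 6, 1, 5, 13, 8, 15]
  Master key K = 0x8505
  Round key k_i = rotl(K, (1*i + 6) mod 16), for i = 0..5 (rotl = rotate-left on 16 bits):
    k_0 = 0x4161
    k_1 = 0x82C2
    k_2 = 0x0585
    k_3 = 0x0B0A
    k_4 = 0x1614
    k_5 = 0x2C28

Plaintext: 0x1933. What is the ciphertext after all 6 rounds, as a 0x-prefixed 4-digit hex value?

s_0 = plaintext = 0x1933
s_1 = Round(s_0, k_0) = 0xD120
s_2 = Round(s_1, k_1) = 0xCA7C
s_3 = Round(s_2, k_2) = 0x6370
s_4 = Round(s_3, k_3) = 0xC096
s_5 = Round(s_4, k_4) = 0x2CEE
s_6 = Round(s_5, k_5) = 0xDB35

0xDB35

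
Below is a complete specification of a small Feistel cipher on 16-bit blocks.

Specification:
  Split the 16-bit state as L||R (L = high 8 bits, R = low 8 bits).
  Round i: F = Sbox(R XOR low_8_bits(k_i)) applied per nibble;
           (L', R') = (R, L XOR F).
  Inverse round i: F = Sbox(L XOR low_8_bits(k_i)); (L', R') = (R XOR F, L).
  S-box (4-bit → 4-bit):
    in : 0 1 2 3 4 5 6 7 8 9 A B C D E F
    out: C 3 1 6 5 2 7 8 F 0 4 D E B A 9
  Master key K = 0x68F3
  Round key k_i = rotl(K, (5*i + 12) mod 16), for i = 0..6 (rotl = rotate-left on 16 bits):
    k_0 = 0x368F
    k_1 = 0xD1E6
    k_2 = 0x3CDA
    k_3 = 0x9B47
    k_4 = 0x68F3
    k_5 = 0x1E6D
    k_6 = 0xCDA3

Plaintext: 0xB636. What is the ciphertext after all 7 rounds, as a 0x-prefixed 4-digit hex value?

s_0 = plaintext = 0xB636
s_1 = Round(s_0, k_0) = 0x3666
s_2 = Round(s_1, k_1) = 0x66CA
s_3 = Round(s_2, k_2) = 0xCA5A
s_4 = Round(s_3, k_3) = 0x5AF1
s_5 = Round(s_4, k_4) = 0xF19B
s_6 = Round(s_5, k_5) = 0x9B66
s_7 = Round(s_6, k_6) = 0x6679

0x6679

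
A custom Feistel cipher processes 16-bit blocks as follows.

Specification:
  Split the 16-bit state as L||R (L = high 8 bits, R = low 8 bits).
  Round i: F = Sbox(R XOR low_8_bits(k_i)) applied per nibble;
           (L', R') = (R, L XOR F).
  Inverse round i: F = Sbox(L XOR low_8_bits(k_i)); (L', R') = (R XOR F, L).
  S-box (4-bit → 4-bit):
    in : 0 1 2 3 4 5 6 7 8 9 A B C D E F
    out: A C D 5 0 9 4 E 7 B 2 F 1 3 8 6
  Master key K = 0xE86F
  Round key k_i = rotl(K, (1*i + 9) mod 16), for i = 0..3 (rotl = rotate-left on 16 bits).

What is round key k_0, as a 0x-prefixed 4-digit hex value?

0xDFD0

K = 0xE86F
k_0 = rotl(K, (1*0+9) mod 16) = rotl(K, 9) = 0xDFD0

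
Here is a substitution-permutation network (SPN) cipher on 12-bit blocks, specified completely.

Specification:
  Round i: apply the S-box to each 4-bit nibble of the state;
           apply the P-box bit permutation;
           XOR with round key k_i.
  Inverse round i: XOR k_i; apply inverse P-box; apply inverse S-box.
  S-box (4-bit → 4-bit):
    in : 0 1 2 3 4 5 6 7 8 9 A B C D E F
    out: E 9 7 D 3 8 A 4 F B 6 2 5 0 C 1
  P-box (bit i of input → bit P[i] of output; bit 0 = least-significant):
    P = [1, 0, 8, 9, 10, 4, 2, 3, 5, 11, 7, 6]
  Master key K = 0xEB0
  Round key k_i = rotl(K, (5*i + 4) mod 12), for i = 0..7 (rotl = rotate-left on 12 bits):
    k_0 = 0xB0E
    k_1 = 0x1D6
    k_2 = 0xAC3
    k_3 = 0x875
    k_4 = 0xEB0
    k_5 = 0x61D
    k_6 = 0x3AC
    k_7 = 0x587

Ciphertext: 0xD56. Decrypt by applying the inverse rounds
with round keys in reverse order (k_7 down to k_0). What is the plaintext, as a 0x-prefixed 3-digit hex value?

s_0 = ciphertext = 0xD56
s_1 = InvRound(s_0, k_7) = 0x0BB
s_2 = InvRound(s_1, k_6) = 0xDA8
s_3 = InvRound(s_2, k_5) = 0x2A0
s_4 = InvRound(s_3, k_4) = 0xB4D
s_5 = InvRound(s_4, k_3) = 0xF6E
s_6 = InvRound(s_5, k_2) = 0xC3A
s_7 = InvRound(s_6, k_1) = 0x837
s_8 = InvRound(s_7, k_0) = 0xF60

0xF60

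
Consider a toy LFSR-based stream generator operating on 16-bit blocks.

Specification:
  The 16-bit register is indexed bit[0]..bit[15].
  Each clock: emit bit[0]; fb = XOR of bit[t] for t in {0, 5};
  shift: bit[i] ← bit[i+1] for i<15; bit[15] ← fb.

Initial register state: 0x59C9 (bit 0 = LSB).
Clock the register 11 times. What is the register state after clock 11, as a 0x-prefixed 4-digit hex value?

0x60EB

reg_0 = 0x59C9
clock 1: out=1, reg = 0xACE4
clock 2: out=0, reg = 0xD672
clock 3: out=0, reg = 0xEB39
clock 4: out=1, reg = 0x759C
clock 5: out=0, reg = 0x3ACE
clock 6: out=0, reg = 0x1D67
clock 7: out=1, reg = 0x0EB3
clock 8: out=1, reg = 0x0759
clock 9: out=1, reg = 0x83AC
clock 10: out=0, reg = 0xC1D6
clock 11: out=0, reg = 0x60EB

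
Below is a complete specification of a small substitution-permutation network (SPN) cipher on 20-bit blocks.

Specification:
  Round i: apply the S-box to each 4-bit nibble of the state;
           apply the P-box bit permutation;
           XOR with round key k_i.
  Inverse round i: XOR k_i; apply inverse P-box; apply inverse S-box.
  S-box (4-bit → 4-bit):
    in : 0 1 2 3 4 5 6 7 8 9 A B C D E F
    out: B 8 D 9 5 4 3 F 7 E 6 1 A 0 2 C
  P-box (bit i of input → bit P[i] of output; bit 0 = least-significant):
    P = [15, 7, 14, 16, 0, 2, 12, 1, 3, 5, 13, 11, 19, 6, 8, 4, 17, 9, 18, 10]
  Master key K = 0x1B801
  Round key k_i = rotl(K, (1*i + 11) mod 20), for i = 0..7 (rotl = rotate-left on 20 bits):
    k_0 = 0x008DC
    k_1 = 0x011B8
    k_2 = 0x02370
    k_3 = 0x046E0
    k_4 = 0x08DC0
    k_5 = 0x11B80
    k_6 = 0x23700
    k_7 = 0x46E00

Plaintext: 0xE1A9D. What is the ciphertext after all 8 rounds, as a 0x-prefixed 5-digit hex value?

0x9FCCA

s_0 = plaintext = 0xE1A9D
s_1 = Round(s_0, k_0) = 0x03AEA
s_2 = Round(s_1, k_1) = 0xA770C
s_3 = Round(s_2, k_2) = 0xD088F
s_4 = Round(s_3, k_3) = 0x9369D
s_5 = Round(s_4, k_4) = 0xC9BFE
s_6 = Round(s_5, k_5) = 0x10C5A
s_7 = Round(s_6, k_6) = 0xA6BF0
s_8 = Round(s_7, k_7) = 0x9FCCA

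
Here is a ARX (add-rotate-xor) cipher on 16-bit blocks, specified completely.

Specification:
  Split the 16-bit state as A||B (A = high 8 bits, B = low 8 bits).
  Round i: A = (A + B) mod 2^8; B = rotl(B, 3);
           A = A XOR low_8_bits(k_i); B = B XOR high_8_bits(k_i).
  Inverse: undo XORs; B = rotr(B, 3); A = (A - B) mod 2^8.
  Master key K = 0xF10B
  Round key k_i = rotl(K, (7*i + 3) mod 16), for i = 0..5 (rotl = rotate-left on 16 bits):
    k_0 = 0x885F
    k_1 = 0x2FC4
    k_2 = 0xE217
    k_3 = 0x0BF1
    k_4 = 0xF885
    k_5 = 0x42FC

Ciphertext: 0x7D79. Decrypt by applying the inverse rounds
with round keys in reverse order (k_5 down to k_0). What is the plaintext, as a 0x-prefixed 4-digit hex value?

s_0 = ciphertext = 0x7D79
s_1 = InvRound(s_0, k_5) = 0x1A67
s_2 = InvRound(s_1, k_4) = 0xACF3
s_3 = InvRound(s_2, k_3) = 0x3E1F
s_4 = InvRound(s_3, k_2) = 0x6ABF
s_5 = InvRound(s_4, k_1) = 0x9C12
s_6 = InvRound(s_5, k_0) = 0x7053

0x7053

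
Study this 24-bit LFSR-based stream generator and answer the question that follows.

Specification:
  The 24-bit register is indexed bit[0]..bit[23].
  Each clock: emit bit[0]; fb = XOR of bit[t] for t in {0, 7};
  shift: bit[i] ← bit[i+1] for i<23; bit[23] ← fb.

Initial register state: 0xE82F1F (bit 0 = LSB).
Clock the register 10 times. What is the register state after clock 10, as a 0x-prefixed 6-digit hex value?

0xD07A0B

reg_0 = 0xE82F1F
clock 1: out=1, reg = 0xF4178F
clock 2: out=1, reg = 0x7A0BC7
clock 3: out=1, reg = 0x3D05E3
clock 4: out=1, reg = 0x1E82F1
clock 5: out=1, reg = 0x0F4178
clock 6: out=0, reg = 0x07A0BC
clock 7: out=0, reg = 0x83D05E
clock 8: out=0, reg = 0x41E82F
clock 9: out=1, reg = 0xA0F417
clock 10: out=1, reg = 0xD07A0B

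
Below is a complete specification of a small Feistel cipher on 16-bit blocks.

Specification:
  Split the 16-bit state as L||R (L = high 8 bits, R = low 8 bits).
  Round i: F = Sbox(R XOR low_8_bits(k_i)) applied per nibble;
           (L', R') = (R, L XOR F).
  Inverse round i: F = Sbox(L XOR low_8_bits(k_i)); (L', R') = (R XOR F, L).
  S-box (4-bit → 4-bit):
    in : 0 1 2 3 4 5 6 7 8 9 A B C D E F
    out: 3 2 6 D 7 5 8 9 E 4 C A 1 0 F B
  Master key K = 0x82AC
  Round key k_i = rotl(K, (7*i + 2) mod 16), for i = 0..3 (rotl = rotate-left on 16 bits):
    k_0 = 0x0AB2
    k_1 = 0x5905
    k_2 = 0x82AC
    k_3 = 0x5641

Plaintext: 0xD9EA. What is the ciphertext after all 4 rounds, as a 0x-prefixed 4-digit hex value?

0x4439

s_0 = plaintext = 0xD9EA
s_1 = Round(s_0, k_0) = 0xEA87
s_2 = Round(s_1, k_1) = 0x870C
s_3 = Round(s_2, k_2) = 0x0C44
s_4 = Round(s_3, k_3) = 0x4439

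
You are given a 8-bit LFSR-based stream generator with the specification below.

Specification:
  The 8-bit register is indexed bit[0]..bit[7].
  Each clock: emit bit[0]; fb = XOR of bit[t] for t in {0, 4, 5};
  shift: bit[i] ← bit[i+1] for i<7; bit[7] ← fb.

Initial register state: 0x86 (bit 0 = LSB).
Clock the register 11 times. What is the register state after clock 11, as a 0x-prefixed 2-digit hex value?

reg_0 = 0x86
clock 1: out=0, reg = 0x43
clock 2: out=1, reg = 0xA1
clock 3: out=1, reg = 0x50
clock 4: out=0, reg = 0xA8
clock 5: out=0, reg = 0xD4
clock 6: out=0, reg = 0xEA
clock 7: out=0, reg = 0xF5
clock 8: out=1, reg = 0xFA
clock 9: out=0, reg = 0x7D
clock 10: out=1, reg = 0xBE
clock 11: out=0, reg = 0x5F

0x5F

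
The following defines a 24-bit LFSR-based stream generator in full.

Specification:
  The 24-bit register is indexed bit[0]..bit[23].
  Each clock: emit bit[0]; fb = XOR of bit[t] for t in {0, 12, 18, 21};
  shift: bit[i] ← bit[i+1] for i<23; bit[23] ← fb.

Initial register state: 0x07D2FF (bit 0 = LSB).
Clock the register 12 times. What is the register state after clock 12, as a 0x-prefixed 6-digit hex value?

reg_0 = 0x07D2FF
clock 1: out=1, reg = 0x83E97F
clock 2: out=1, reg = 0xC1F4BF
clock 3: out=1, reg = 0x60FA5F
clock 4: out=1, reg = 0xB07D2F
clock 5: out=1, reg = 0xD83E97
clock 6: out=1, reg = 0x6C1F4B
clock 7: out=1, reg = 0x360FA5
clock 8: out=1, reg = 0x9B07D2
clock 9: out=0, reg = 0x4D83E9
clock 10: out=1, reg = 0x26C1F4
clock 11: out=0, reg = 0x1360FA
clock 12: out=0, reg = 0x09B07D

0x09B07D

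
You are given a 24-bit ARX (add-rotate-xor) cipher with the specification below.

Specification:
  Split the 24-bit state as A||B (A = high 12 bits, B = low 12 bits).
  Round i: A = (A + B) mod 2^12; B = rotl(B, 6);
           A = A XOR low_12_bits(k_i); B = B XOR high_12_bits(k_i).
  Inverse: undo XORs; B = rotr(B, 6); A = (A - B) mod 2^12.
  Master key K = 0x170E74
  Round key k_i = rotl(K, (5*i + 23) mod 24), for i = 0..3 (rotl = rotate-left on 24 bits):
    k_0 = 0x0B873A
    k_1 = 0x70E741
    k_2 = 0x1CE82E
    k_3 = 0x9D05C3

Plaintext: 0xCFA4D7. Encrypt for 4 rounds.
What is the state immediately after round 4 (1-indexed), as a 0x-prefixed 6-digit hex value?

s_0 = plaintext = 0xCFA4D7
s_1 = Round(s_0, k_0) = 0x6EB56B
s_2 = Round(s_1, k_1) = 0xB17DDB
s_3 = Round(s_2, k_2) = 0x0DC739
s_4 = Round(s_3, k_3) = 0xDD678C

0xDD678C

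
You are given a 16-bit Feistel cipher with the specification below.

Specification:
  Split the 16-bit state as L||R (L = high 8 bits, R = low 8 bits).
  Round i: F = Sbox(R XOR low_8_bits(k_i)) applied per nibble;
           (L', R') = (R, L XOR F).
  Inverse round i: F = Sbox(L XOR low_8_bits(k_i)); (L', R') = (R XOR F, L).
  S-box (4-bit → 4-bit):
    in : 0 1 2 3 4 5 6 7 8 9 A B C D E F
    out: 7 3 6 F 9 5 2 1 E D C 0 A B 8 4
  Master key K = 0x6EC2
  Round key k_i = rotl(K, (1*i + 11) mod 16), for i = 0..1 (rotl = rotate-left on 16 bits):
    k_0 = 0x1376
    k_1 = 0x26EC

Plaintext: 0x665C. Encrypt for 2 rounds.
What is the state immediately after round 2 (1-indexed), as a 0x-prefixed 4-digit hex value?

0x0ADE

s_0 = plaintext = 0x665C
s_1 = Round(s_0, k_0) = 0x5C0A
s_2 = Round(s_1, k_1) = 0x0ADE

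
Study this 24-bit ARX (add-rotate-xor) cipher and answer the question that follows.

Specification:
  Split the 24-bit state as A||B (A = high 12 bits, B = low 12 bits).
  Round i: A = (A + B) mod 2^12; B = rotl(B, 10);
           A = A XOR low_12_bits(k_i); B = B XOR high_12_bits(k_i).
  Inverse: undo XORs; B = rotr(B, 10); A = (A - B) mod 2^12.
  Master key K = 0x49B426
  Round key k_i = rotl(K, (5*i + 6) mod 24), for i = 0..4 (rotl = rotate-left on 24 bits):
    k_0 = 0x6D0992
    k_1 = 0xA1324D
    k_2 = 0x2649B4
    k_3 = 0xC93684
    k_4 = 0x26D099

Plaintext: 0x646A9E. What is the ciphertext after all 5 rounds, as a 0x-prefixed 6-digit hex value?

0x986AFB

s_0 = plaintext = 0x646A9E
s_1 = Round(s_0, k_0) = 0x976C77
s_2 = Round(s_1, k_1) = 0x7A050E
s_3 = Round(s_2, k_2) = 0x51AB27
s_4 = Round(s_3, k_3) = 0x6C525A
s_5 = Round(s_4, k_4) = 0x986AFB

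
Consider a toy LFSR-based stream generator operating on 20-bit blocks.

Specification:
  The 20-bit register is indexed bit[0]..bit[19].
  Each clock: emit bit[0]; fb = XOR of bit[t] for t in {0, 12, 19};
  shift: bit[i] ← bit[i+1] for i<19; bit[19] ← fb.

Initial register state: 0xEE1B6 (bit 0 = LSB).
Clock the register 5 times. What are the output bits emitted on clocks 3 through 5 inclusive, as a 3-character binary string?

reg_0 = 0xEE1B6
clock 1: out=0, reg = 0xF70DB
clock 2: out=1, reg = 0xFB86D
clock 3: out=1, reg = 0xFDC36
clock 4: out=0, reg = 0x7EE1B
clock 5: out=1, reg = 0xBF70D

101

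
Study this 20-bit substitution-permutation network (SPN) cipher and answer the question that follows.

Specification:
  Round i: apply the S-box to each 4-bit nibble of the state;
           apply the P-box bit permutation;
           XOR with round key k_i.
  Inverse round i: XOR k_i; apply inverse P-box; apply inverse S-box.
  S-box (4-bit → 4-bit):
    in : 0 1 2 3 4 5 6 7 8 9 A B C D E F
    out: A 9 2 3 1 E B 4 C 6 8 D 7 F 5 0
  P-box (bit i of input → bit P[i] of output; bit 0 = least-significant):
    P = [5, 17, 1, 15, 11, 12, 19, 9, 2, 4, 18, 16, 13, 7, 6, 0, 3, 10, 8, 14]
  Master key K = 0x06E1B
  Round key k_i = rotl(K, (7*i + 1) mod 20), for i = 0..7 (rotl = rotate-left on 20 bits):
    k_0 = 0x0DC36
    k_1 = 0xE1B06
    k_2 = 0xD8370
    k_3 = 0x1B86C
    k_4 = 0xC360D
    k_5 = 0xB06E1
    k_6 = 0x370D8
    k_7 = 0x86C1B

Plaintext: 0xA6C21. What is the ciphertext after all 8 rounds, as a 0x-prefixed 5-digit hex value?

s_0 = plaintext = 0xA6C21
s_1 = Round(s_0, k_0) = 0x42C83
s_2 = Round(s_1, k_1) = 0x019BA
s_3 = Round(s_2, k_2) = 0x16D61
s_4 = Round(s_3, k_3) = 0x442D1
s_5 = Round(s_4, k_4) = 0x48C35
s_6 = Round(s_5, k_5) = 0xD9EBE
s_7 = Round(s_6, k_6) = 0xF3F36
s_8 = Round(s_7, k_7) = 0xAD4BB

0xAD4BB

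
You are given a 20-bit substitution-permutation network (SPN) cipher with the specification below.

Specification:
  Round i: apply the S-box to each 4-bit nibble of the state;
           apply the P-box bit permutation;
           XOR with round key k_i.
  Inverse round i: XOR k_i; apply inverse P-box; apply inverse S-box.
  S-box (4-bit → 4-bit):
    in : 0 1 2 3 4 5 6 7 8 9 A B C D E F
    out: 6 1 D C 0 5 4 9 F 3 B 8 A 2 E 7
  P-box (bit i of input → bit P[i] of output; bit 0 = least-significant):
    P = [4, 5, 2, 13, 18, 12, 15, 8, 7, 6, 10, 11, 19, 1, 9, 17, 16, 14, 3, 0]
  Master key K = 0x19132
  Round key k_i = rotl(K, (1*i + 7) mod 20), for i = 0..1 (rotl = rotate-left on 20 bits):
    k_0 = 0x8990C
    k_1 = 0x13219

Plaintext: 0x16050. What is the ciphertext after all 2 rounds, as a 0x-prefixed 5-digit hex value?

s_0 = plaintext = 0x16050
s_1 = Round(s_0, k_0) = 0xD1F68
s_2 = Round(s_1, k_1) = 0x9D6ED

0x9D6ED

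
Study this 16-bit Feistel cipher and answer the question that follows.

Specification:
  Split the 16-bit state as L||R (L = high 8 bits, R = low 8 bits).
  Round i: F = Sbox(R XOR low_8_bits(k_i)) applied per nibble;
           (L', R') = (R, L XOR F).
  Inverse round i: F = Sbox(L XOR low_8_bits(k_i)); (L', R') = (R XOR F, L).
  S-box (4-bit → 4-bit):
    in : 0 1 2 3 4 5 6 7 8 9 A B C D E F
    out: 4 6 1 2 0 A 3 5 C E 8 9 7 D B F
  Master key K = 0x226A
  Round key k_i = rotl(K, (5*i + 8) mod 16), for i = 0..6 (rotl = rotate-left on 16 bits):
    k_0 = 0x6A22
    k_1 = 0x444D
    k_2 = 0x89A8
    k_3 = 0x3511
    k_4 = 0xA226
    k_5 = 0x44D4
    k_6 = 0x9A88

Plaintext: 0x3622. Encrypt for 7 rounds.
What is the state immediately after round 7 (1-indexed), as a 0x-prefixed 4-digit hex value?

s_0 = plaintext = 0x3622
s_1 = Round(s_0, k_0) = 0x2272
s_2 = Round(s_1, k_1) = 0x720D
s_3 = Round(s_2, k_2) = 0x0DF8
s_4 = Round(s_3, k_3) = 0xF8B3
s_5 = Round(s_4, k_4) = 0xB312
s_6 = Round(s_5, k_5) = 0x12C0
s_7 = Round(s_6, k_6) = 0xC01E

0xC01E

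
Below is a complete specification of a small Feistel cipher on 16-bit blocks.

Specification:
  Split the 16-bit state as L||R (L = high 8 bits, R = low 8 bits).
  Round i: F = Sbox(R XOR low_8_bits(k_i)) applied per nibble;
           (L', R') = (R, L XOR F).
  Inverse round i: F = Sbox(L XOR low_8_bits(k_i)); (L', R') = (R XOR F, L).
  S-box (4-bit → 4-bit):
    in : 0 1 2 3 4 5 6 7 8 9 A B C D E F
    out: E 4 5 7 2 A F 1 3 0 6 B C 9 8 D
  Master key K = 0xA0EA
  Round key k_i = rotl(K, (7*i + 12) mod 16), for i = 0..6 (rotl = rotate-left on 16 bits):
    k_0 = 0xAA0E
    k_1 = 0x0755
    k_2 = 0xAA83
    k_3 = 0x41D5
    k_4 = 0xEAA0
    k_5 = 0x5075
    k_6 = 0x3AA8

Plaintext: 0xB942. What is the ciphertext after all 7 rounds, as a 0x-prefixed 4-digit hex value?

s_0 = plaintext = 0xB942
s_1 = Round(s_0, k_0) = 0x4295
s_2 = Round(s_1, k_1) = 0x958C
s_3 = Round(s_2, k_2) = 0x8C78
s_4 = Round(s_3, k_3) = 0x78E5
s_5 = Round(s_4, k_4) = 0xE552
s_6 = Round(s_5, k_5) = 0x52B4
s_7 = Round(s_6, k_6) = 0xB41E

0xB41E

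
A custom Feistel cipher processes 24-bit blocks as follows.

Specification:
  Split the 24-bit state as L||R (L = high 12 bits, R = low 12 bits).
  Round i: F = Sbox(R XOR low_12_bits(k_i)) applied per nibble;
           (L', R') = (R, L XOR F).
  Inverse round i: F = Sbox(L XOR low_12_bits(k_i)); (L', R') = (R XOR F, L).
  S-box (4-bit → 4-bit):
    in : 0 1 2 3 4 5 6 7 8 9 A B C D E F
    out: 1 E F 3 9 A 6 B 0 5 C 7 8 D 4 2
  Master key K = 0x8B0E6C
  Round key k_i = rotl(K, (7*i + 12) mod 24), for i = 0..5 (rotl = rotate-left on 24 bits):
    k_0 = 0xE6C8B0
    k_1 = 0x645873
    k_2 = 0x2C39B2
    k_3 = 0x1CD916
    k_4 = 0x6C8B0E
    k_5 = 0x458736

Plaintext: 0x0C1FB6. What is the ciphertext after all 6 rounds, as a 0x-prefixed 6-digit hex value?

0xA1F112

s_0 = plaintext = 0x0C1FB6
s_1 = Round(s_0, k_0) = 0xFB6BD7
s_2 = Round(s_1, k_1) = 0xBD7C7F
s_3 = Round(s_2, k_2) = 0xC7F15A
s_4 = Round(s_3, k_3) = 0x15ACE7
s_5 = Round(s_4, k_4) = 0xCE7A1F
s_6 = Round(s_5, k_5) = 0xA1F112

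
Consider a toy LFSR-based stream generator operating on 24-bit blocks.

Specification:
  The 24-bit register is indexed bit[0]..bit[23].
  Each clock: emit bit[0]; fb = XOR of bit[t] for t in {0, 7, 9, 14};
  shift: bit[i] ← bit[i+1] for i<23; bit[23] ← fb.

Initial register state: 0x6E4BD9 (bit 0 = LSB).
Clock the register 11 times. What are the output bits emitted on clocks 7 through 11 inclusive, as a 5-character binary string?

reg_0 = 0x6E4BD9
clock 1: out=1, reg = 0x3725EC
clock 2: out=0, reg = 0x9B92F6
clock 3: out=0, reg = 0x4DC97B
clock 4: out=1, reg = 0x26E4BD
clock 5: out=1, reg = 0x93725E
clock 6: out=0, reg = 0x49B92F
clock 7: out=1, reg = 0xA4DC97
clock 8: out=1, reg = 0xD26E4B
clock 9: out=1, reg = 0xE93725
clock 10: out=1, reg = 0x749B92
clock 11: out=0, reg = 0x3A4DC9

11110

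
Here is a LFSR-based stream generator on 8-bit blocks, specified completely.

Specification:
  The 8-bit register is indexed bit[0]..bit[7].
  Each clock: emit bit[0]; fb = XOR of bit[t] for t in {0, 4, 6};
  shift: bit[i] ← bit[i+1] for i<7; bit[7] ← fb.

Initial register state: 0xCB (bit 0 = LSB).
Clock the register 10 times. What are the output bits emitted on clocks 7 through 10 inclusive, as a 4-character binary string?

1100

reg_0 = 0xCB
clock 1: out=1, reg = 0x65
clock 2: out=1, reg = 0x32
clock 3: out=0, reg = 0x99
clock 4: out=1, reg = 0x4C
clock 5: out=0, reg = 0xA6
clock 6: out=0, reg = 0x53
clock 7: out=1, reg = 0xA9
clock 8: out=1, reg = 0xD4
clock 9: out=0, reg = 0x6A
clock 10: out=0, reg = 0xB5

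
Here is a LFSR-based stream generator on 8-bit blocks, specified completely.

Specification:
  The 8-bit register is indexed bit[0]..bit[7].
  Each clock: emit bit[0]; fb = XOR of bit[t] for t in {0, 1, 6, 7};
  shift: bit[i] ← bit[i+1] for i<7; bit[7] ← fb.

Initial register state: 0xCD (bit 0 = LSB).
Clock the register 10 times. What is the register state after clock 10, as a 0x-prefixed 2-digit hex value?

reg_0 = 0xCD
clock 1: out=1, reg = 0xE6
clock 2: out=0, reg = 0xF3
clock 3: out=1, reg = 0x79
clock 4: out=1, reg = 0x3C
clock 5: out=0, reg = 0x1E
clock 6: out=0, reg = 0x8F
clock 7: out=1, reg = 0xC7
clock 8: out=1, reg = 0x63
clock 9: out=1, reg = 0xB1
clock 10: out=1, reg = 0x58

0x58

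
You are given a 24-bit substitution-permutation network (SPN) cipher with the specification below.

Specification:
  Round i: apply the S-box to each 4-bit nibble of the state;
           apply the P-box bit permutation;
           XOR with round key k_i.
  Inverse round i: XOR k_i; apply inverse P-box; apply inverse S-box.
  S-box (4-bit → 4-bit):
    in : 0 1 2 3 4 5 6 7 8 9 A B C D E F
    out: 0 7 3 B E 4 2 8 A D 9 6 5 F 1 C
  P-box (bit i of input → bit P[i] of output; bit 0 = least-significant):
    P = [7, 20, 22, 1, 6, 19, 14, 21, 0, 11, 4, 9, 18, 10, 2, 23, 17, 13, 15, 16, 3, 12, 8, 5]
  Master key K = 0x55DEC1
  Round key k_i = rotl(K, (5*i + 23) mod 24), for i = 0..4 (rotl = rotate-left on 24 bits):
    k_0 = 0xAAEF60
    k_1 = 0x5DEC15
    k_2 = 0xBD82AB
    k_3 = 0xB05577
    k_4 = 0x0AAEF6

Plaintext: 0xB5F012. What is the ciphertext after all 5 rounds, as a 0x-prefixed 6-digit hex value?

0x47BF72

s_0 = plaintext = 0xB5F012
s_1 = Round(s_0, k_0) = 0x323EA4
s_2 = Round(s_1, k_1) = 0xABD87E
s_3 = Round(s_2, k_2) = 0x192C07
s_4 = Round(s_3, k_3) = 0xB7C06C
s_5 = Round(s_4, k_4) = 0x47BF72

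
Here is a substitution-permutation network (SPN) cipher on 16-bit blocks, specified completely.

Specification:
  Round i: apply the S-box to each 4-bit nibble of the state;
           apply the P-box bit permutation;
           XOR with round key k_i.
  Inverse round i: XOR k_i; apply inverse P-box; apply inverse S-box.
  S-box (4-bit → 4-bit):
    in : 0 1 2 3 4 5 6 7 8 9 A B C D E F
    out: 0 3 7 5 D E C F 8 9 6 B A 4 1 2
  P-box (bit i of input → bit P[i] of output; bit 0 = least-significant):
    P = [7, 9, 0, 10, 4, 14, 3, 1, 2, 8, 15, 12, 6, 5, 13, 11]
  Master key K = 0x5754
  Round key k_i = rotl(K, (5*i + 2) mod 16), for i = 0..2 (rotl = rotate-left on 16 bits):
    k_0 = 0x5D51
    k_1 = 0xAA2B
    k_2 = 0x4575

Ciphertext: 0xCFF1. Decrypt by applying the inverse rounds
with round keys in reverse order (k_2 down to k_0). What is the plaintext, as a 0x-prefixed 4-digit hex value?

0xF0EA

s_0 = ciphertext = 0xCFF1
s_1 = InvRound(s_0, k_2) = 0x8301
s_2 = InvRound(s_1, k_1) = 0x5F60
s_3 = InvRound(s_2, k_0) = 0xF0EA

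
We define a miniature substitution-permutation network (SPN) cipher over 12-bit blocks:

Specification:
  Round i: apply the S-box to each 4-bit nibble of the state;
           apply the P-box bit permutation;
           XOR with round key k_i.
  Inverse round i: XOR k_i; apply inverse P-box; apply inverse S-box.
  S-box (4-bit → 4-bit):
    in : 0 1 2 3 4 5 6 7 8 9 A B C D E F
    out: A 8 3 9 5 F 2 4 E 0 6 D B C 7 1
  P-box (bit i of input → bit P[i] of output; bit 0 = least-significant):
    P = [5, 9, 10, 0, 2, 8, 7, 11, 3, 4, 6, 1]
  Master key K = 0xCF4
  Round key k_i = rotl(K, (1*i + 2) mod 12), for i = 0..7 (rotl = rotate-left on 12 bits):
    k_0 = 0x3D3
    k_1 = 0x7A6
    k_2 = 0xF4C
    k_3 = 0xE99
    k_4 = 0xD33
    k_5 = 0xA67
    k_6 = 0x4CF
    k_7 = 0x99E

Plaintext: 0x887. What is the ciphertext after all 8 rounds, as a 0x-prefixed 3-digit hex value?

0xC37

s_0 = plaintext = 0x887
s_1 = Round(s_0, k_0) = 0xE01
s_2 = Round(s_1, k_1) = 0xEFF
s_3 = Round(s_2, k_2) = 0xF30
s_4 = Round(s_3, k_3) = 0x494
s_5 = Round(s_4, k_4) = 0x95B
s_6 = Round(s_5, k_5) = 0x7C2
s_7 = Round(s_6, k_6) = 0xFAB
s_8 = Round(s_7, k_7) = 0xC37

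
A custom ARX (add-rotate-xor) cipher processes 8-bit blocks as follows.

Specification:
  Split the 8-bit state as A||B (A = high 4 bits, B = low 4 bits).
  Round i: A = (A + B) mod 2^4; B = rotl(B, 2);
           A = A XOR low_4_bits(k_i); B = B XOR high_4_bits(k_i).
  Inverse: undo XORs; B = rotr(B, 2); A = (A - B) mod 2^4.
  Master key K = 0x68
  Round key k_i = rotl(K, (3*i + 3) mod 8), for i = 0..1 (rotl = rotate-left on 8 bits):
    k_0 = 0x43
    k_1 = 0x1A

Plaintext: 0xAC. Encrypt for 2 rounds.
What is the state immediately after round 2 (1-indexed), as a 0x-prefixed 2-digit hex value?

s_0 = plaintext = 0xAC
s_1 = Round(s_0, k_0) = 0x57
s_2 = Round(s_1, k_1) = 0x6C

0x6C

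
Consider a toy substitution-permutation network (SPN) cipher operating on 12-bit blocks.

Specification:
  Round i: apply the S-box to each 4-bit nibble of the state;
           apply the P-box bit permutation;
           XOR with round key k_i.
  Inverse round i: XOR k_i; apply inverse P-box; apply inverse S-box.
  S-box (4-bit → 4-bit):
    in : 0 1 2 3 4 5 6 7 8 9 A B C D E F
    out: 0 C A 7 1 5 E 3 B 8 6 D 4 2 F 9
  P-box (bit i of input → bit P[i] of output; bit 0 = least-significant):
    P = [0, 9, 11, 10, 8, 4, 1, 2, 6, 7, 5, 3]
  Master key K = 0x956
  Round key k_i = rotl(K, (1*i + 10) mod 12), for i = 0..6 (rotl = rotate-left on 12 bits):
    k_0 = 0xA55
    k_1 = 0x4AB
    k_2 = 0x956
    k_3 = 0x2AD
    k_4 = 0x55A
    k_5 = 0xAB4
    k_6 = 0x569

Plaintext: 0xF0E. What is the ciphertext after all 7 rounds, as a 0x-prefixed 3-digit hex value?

0x7F3

s_0 = plaintext = 0xF0E
s_1 = Round(s_0, k_0) = 0x41C
s_2 = Round(s_1, k_1) = 0xCED
s_3 = Round(s_2, k_2) = 0xA60
s_4 = Round(s_3, k_3) = 0x21B
s_5 = Round(s_4, k_4) = 0x9D5
s_6 = Round(s_5, k_5) = 0x2AD
s_7 = Round(s_6, k_6) = 0x7F3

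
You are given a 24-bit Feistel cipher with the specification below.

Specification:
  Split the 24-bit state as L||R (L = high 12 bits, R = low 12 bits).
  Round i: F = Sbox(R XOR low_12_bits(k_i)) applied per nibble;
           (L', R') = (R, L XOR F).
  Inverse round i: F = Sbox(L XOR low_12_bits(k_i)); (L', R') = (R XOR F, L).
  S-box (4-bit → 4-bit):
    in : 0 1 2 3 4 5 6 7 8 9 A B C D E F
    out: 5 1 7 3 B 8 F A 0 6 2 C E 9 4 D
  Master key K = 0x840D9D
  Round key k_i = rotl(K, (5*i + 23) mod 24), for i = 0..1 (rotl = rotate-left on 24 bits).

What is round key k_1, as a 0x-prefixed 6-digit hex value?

0x40D9D8

K = 0x840D9D
k_0 = rotl(K, (5*0+23) mod 24) = rotl(K, 23) = 0xC206CE
k_1 = rotl(K, (5*1+23) mod 24) = rotl(K, 4) = 0x40D9D8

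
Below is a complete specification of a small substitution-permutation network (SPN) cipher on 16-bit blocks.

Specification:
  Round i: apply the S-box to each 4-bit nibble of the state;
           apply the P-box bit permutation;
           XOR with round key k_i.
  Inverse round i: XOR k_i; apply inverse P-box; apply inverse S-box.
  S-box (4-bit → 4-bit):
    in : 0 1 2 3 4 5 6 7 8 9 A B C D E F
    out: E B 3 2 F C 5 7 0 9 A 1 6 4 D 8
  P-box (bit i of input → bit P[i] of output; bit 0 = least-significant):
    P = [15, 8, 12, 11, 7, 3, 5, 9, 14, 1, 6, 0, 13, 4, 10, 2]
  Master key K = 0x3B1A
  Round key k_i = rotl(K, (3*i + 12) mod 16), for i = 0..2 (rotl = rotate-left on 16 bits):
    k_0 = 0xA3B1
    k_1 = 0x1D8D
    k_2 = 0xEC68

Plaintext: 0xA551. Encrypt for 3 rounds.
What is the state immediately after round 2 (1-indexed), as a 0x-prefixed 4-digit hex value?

s_0 = plaintext = 0xA551
s_1 = Round(s_0, k_0) = 0x28C4
s_2 = Round(s_1, k_1) = 0xA4B5
s_3 = Round(s_2, k_2) = 0xB4BF

0xA4B5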